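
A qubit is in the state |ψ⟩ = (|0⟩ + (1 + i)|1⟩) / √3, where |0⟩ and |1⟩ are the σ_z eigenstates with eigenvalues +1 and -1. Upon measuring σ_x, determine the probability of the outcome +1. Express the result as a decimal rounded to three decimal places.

|+x⟩ = (|0⟩ + |1⟩)/√2, so ⟨+x|ψ⟩ = (2 + i) / (√2·√3).
P = |2 + i|² / 6 = 5/6.

0.833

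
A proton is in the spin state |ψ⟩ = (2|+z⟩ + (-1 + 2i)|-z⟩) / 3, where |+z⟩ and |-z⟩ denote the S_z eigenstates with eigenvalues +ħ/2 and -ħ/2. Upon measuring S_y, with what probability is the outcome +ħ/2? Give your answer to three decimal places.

0.944

|+y⟩ = (|+z⟩ + i|-z⟩)/√2, so ⟨+y|ψ⟩ = (4 + i) / (√2·3).
P = |4 + i|² / 18 = 17/18.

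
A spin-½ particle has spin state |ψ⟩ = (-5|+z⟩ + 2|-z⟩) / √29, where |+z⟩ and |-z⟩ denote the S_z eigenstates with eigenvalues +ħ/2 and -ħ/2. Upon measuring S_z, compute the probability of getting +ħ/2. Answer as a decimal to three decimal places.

The +ħ/2 outcome corresponds to |+z⟩. Its amplitude in |ψ⟩ is -5/√29.
P = |-5|² / 29 = 25/29.

0.862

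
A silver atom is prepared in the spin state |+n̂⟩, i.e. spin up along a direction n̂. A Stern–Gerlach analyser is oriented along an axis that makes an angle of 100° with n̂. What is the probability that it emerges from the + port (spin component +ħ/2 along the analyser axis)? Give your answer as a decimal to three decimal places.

0.413

For spin-½, the probability of finding spin-up along an axis at angle θ to the initial spin direction is cos²(θ/2); spin-down is sin²(θ/2).
θ = 100°, so P = cos²(50°) ≈ 0.413.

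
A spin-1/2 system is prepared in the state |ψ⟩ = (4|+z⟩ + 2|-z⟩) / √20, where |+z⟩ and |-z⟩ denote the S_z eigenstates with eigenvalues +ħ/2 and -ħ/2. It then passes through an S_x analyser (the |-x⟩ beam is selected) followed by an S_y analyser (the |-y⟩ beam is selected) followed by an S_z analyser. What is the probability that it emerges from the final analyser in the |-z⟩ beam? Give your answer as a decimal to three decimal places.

First analyser (S_x): P(|-x⟩) = |⟨-x|ψ⟩|² = 4/40.
After stage 1 the state is |-x⟩; P(|-y⟩) = |⟨-y|-x⟩|² = 1/2.
After stage 2 the state is |-y⟩; P(|-z⟩) = |⟨-z|-y⟩|² = 1/2.
Joint probability = 4/40 × 1/2 × 1/2 = 0.025.

0.025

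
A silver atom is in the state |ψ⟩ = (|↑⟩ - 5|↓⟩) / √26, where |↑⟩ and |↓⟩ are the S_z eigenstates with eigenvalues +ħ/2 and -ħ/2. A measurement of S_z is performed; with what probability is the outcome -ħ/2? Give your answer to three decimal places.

The -ħ/2 outcome corresponds to |↓⟩. Its amplitude in |ψ⟩ is -5/√26.
P = |-5|² / 26 = 25/26.

0.962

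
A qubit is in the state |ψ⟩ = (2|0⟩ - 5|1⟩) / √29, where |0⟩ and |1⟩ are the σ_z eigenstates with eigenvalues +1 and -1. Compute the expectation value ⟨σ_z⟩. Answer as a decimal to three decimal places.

-0.724

⟨σ_z⟩ = |a|² - |b|² divided by |a|²+|b|², with a, b the |0⟩, |1⟩ amplitudes.
= (4 - 25)/29 = -21/29.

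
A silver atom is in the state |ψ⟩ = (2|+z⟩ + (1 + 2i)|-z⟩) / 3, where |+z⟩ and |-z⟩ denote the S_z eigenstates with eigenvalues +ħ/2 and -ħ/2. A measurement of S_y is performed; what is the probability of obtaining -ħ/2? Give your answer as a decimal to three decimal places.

0.056

|-y⟩ = (|+z⟩ - i|-z⟩)/√2, so ⟨-y|ψ⟩ = (i) / (√2·3).
P = |i|² / 18 = 1/18.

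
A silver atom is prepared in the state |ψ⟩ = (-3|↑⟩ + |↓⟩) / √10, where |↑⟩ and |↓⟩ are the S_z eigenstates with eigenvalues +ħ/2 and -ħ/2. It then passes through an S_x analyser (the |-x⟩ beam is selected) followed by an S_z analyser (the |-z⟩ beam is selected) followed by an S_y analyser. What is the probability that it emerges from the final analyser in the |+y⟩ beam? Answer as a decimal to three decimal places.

0.200

First analyser (S_x): P(|-x⟩) = |⟨-x|ψ⟩|² = 16/20.
After stage 1 the state is |-x⟩; P(|-z⟩) = |⟨-z|-x⟩|² = 1/2.
After stage 2 the state is |-z⟩; P(|+y⟩) = |⟨+y|-z⟩|² = 1/2.
Joint probability = 16/20 × 1/2 × 1/2 = 0.200.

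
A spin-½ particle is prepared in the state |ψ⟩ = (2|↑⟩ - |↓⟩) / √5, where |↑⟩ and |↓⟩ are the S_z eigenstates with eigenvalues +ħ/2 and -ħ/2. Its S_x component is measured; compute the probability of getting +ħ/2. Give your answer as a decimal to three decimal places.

|+x⟩ = (|↑⟩ + |↓⟩)/√2, so ⟨+x|ψ⟩ = (1) / (√2·√5).
P = |1|² / 10 = 1/10.

0.100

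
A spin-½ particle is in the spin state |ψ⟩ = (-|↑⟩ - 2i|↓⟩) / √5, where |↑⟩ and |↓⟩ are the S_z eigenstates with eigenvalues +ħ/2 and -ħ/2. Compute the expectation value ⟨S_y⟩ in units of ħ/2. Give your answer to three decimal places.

⟨σ_y⟩ = 2 Im(a* b)/(|a|²+|b|²) with a = -1, b = -2i.
a* b = 2i, so ⟨σ_y⟩ = 4/5.
⟨S_y⟩ = (ħ/2)·⟨σ_y⟩.

0.800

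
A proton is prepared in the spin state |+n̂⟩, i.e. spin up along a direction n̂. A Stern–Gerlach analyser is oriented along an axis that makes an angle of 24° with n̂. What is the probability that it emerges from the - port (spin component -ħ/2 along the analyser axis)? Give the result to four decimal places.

0.0432

For spin-½, the probability of finding spin-up along an axis at angle θ to the initial spin direction is cos²(θ/2); spin-down is sin²(θ/2).
θ = 24°, so P = sin²(12°) ≈ 0.0432.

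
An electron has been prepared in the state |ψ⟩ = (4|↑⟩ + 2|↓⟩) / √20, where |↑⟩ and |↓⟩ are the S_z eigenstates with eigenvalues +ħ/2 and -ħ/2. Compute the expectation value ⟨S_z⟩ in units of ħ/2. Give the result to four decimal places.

0.6000

⟨σ_z⟩ = |a|² - |b|² divided by |a|²+|b|², with a, b the |↑⟩, |↓⟩ amplitudes.
= (16 - 4)/20 = 12/20.
⟨S_z⟩ = (ħ/2)·⟨σ_z⟩.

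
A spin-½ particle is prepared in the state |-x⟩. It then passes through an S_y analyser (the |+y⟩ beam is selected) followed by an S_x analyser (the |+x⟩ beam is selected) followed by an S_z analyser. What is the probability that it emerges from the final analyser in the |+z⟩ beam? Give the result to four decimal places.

First analyser (S_y): from |-x⟩, P(|+y⟩) = 1/2.
After stage 1 the state is |+y⟩; P(|+x⟩) = |⟨+x|+y⟩|² = 1/2.
After stage 2 the state is |+x⟩; P(|+z⟩) = |⟨+z|+x⟩|² = 1/2.
Joint probability = 1/2 × 1/2 × 1/2 = 0.1250.

0.1250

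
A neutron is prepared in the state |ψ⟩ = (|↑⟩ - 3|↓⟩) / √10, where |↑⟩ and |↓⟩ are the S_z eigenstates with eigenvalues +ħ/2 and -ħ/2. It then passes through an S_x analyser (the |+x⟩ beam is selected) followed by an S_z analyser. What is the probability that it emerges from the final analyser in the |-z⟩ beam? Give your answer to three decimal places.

First analyser (S_x): P(|+x⟩) = |⟨+x|ψ⟩|² = 4/20.
After stage 1 the state is |+x⟩; P(|-z⟩) = |⟨-z|+x⟩|² = 1/2.
Joint probability = 4/20 × 1/2 = 0.100.

0.100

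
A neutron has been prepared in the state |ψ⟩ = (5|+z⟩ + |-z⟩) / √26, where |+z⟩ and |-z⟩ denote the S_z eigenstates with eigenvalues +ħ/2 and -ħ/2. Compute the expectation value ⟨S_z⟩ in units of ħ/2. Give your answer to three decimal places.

0.923

⟨σ_z⟩ = |a|² - |b|² divided by |a|²+|b|², with a, b the |+z⟩, |-z⟩ amplitudes.
= (25 - 1)/26 = 24/26.
⟨S_z⟩ = (ħ/2)·⟨σ_z⟩.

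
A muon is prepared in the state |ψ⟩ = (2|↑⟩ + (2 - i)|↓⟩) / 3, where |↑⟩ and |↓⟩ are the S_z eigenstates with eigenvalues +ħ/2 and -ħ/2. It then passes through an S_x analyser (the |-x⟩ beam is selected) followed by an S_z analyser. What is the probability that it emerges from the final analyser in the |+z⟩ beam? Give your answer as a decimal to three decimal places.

0.028

First analyser (S_x): P(|-x⟩) = |⟨-x|ψ⟩|² = 1/18.
After stage 1 the state is |-x⟩; P(|+z⟩) = |⟨+z|-x⟩|² = 1/2.
Joint probability = 1/18 × 1/2 = 0.028.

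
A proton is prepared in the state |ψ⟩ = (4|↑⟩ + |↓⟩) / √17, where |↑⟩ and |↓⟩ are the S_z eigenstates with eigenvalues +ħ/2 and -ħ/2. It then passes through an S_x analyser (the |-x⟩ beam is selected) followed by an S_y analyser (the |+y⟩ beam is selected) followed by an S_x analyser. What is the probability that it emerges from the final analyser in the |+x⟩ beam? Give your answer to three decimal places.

0.066

First analyser (S_x): P(|-x⟩) = |⟨-x|ψ⟩|² = 9/34.
After stage 1 the state is |-x⟩; P(|+y⟩) = |⟨+y|-x⟩|² = 1/2.
After stage 2 the state is |+y⟩; P(|+x⟩) = |⟨+x|+y⟩|² = 1/2.
Joint probability = 9/34 × 1/2 × 1/2 = 0.066.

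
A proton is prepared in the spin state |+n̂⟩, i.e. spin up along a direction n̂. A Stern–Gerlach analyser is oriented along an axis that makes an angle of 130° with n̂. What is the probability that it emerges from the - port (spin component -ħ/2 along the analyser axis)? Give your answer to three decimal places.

For spin-½, the probability of finding spin-up along an axis at angle θ to the initial spin direction is cos²(θ/2); spin-down is sin²(θ/2).
θ = 130°, so P = sin²(65°) ≈ 0.821.

0.821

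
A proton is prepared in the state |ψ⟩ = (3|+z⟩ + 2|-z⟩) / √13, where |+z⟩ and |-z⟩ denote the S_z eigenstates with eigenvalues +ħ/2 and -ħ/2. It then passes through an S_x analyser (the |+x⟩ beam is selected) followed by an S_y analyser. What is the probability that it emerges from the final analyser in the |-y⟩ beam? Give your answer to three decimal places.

First analyser (S_x): P(|+x⟩) = |⟨+x|ψ⟩|² = 25/26.
After stage 1 the state is |+x⟩; P(|-y⟩) = |⟨-y|+x⟩|² = 1/2.
Joint probability = 25/26 × 1/2 = 0.481.

0.481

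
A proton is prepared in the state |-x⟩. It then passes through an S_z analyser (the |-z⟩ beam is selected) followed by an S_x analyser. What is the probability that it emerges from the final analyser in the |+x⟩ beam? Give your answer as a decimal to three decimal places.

First analyser (S_z): from |-x⟩, P(|-z⟩) = 1/2.
After stage 1 the state is |-z⟩; P(|+x⟩) = |⟨+x|-z⟩|² = 1/2.
Joint probability = 1/2 × 1/2 = 0.250.

0.250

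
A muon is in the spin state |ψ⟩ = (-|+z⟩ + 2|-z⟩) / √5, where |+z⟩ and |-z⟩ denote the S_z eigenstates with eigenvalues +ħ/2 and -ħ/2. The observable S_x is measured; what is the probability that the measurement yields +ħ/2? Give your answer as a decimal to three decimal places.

|+x⟩ = (|+z⟩ + |-z⟩)/√2, so ⟨+x|ψ⟩ = (1) / (√2·√5).
P = |1|² / 10 = 1/10.

0.100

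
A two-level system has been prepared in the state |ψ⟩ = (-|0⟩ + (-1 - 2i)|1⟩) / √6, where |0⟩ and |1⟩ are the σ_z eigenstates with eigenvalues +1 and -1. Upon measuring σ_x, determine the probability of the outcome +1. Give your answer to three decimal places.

0.667

|+x⟩ = (|0⟩ + |1⟩)/√2, so ⟨+x|ψ⟩ = (-2 - 2i) / (√2·√6).
P = |-2 - 2i|² / 12 = 8/12.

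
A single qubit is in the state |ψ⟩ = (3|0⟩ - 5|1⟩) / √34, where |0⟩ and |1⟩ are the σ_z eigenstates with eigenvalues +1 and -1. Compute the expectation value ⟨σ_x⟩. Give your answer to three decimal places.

-0.882

⟨σ_x⟩ = 2 Re(a* b)/(|a|²+|b|²) with a = 3, b = -5.
a* b = -15, so ⟨σ_x⟩ = -30/34.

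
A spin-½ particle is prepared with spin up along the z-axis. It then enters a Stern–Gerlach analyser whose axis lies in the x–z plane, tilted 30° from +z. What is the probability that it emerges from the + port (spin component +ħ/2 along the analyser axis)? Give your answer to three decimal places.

0.933

For spin-½, the probability of finding spin-up along an axis at angle θ to the initial spin direction is cos²(θ/2); spin-down is sin²(θ/2).
θ = 30°, so P = cos²(15°) ≈ 0.933.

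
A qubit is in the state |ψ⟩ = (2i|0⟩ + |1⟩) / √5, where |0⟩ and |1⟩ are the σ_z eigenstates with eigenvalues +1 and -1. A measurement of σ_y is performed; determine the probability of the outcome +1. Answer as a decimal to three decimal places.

|+y⟩ = (|0⟩ + i|1⟩)/√2, so ⟨+y|ψ⟩ = (i) / (√2·√5).
P = |i|² / 10 = 1/10.

0.100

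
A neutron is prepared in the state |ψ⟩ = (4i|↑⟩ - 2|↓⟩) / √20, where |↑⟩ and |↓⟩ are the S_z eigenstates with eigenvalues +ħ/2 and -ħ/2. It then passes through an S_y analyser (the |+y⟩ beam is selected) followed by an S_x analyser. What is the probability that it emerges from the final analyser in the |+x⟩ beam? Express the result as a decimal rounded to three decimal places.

First analyser (S_y): P(|+y⟩) = |⟨+y|ψ⟩|² = 36/40.
After stage 1 the state is |+y⟩; P(|+x⟩) = |⟨+x|+y⟩|² = 1/2.
Joint probability = 36/40 × 1/2 = 0.450.

0.450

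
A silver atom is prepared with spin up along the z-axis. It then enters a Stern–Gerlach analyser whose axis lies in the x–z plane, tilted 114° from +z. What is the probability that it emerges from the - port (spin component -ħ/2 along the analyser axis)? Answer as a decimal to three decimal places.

0.703

For spin-½, the probability of finding spin-up along an axis at angle θ to the initial spin direction is cos²(θ/2); spin-down is sin²(θ/2).
θ = 114°, so P = sin²(57°) ≈ 0.703.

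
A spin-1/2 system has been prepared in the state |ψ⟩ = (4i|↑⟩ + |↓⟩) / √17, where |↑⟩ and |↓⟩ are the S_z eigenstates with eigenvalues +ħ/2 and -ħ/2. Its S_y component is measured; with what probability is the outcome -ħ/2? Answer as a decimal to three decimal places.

0.735

|-y⟩ = (|↑⟩ - i|↓⟩)/√2, so ⟨-y|ψ⟩ = (5i) / (√2·√17).
P = |5i|² / 34 = 25/34.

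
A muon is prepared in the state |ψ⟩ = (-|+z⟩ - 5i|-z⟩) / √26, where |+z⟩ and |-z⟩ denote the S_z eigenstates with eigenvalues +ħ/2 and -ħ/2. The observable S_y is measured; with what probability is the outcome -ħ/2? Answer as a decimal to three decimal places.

|-y⟩ = (|+z⟩ - i|-z⟩)/√2, so ⟨-y|ψ⟩ = (4) / (√2·√26).
P = |4|² / 52 = 16/52.

0.308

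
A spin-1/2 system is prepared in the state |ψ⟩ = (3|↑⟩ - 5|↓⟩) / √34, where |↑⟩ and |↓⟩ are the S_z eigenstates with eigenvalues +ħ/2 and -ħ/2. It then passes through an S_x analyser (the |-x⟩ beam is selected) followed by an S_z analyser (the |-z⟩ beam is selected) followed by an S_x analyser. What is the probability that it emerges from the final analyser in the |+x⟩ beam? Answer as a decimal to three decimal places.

First analyser (S_x): P(|-x⟩) = |⟨-x|ψ⟩|² = 64/68.
After stage 1 the state is |-x⟩; P(|-z⟩) = |⟨-z|-x⟩|² = 1/2.
After stage 2 the state is |-z⟩; P(|+x⟩) = |⟨+x|-z⟩|² = 1/2.
Joint probability = 64/68 × 1/2 × 1/2 = 0.235.

0.235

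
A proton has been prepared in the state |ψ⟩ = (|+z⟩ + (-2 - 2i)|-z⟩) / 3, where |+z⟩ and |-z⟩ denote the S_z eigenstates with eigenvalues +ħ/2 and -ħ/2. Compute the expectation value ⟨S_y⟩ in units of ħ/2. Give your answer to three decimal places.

-0.444

⟨σ_y⟩ = 2 Im(a* b)/(|a|²+|b|²) with a = 1, b = (-2 - 2i).
a* b = (-2 - 2i), so ⟨σ_y⟩ = -4/9.
⟨S_y⟩ = (ħ/2)·⟨σ_y⟩.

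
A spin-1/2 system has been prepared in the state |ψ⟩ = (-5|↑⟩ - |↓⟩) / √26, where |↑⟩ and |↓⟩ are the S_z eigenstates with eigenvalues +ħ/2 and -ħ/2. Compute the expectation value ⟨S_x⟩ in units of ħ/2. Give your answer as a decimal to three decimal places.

0.385

⟨σ_x⟩ = 2 Re(a* b)/(|a|²+|b|²) with a = -5, b = -1.
a* b = 5, so ⟨σ_x⟩ = 10/26.
⟨S_x⟩ = (ħ/2)·⟨σ_x⟩.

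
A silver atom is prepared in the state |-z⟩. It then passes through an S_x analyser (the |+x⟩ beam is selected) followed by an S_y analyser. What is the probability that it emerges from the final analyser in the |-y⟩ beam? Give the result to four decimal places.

0.2500

First analyser (S_x): from |-z⟩, P(|+x⟩) = 1/2.
After stage 1 the state is |+x⟩; P(|-y⟩) = |⟨-y|+x⟩|² = 1/2.
Joint probability = 1/2 × 1/2 = 0.2500.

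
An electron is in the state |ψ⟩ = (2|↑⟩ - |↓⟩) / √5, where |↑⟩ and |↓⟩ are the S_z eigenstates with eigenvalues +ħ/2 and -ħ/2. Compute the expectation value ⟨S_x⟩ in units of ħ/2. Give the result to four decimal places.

-0.8000

⟨σ_x⟩ = 2 Re(a* b)/(|a|²+|b|²) with a = 2, b = -1.
a* b = -2, so ⟨σ_x⟩ = -4/5.
⟨S_x⟩ = (ħ/2)·⟨σ_x⟩.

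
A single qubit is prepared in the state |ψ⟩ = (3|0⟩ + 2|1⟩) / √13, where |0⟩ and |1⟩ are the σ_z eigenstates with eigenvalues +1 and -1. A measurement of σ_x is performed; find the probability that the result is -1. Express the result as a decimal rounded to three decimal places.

0.038

|-x⟩ = (|0⟩ - |1⟩)/√2, so ⟨-x|ψ⟩ = (1) / (√2·√13).
P = |1|² / 26 = 1/26.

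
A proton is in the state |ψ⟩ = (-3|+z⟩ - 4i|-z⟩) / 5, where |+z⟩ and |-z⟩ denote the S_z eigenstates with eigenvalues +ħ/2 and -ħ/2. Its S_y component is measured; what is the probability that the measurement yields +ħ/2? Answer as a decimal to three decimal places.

0.980

|+y⟩ = (|+z⟩ + i|-z⟩)/√2, so ⟨+y|ψ⟩ = (-7) / (√2·5).
P = |-7|² / 50 = 49/50.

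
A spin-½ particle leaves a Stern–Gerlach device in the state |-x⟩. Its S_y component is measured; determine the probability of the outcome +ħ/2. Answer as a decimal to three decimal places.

In the S_z basis, |-x⟩ = (|↑⟩ - |↓⟩)/√2 and |+y⟩ = (|↑⟩ + i|↓⟩)/√2.
|⟨+y|-x⟩|² = 1/2.

0.500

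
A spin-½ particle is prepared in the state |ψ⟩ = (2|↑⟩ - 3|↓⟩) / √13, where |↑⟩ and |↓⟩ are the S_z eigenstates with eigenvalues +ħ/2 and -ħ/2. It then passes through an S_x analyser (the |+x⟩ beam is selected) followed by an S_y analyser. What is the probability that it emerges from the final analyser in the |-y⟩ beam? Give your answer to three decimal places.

0.019

First analyser (S_x): P(|+x⟩) = |⟨+x|ψ⟩|² = 1/26.
After stage 1 the state is |+x⟩; P(|-y⟩) = |⟨-y|+x⟩|² = 1/2.
Joint probability = 1/26 × 1/2 = 0.019.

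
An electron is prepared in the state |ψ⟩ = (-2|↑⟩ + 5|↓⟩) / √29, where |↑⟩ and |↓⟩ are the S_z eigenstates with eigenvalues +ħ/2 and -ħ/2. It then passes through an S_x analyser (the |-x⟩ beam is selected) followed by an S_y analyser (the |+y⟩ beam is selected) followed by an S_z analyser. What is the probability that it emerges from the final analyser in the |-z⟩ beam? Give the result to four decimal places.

0.2112

First analyser (S_x): P(|-x⟩) = |⟨-x|ψ⟩|² = 49/58.
After stage 1 the state is |-x⟩; P(|+y⟩) = |⟨+y|-x⟩|² = 1/2.
After stage 2 the state is |+y⟩; P(|-z⟩) = |⟨-z|+y⟩|² = 1/2.
Joint probability = 49/58 × 1/2 × 1/2 = 0.2112.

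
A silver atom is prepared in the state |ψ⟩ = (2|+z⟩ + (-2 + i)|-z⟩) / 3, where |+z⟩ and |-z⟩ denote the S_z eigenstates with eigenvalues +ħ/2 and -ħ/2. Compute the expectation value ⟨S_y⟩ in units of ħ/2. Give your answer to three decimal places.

⟨σ_y⟩ = 2 Im(a* b)/(|a|²+|b|²) with a = 2, b = (-2 + i).
a* b = (-4 + 2i), so ⟨σ_y⟩ = 4/9.
⟨S_y⟩ = (ħ/2)·⟨σ_y⟩.

0.444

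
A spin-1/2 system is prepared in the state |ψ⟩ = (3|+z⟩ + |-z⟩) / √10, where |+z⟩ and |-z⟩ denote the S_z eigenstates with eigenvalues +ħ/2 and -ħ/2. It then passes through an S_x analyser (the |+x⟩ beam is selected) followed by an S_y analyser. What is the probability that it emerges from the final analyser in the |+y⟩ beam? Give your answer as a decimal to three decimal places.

0.400

First analyser (S_x): P(|+x⟩) = |⟨+x|ψ⟩|² = 16/20.
After stage 1 the state is |+x⟩; P(|+y⟩) = |⟨+y|+x⟩|² = 1/2.
Joint probability = 16/20 × 1/2 = 0.400.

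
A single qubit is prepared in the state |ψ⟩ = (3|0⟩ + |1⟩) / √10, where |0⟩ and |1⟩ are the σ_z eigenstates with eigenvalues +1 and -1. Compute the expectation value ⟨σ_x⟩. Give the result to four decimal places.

0.6000

⟨σ_x⟩ = 2 Re(a* b)/(|a|²+|b|²) with a = 3, b = 1.
a* b = 3, so ⟨σ_x⟩ = 6/10.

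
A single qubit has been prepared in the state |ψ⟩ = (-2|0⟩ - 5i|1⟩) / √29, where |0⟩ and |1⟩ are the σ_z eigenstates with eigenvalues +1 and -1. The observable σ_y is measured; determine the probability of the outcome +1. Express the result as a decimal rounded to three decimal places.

|+y⟩ = (|0⟩ + i|1⟩)/√2, so ⟨+y|ψ⟩ = (-7) / (√2·√29).
P = |-7|² / 58 = 49/58.

0.845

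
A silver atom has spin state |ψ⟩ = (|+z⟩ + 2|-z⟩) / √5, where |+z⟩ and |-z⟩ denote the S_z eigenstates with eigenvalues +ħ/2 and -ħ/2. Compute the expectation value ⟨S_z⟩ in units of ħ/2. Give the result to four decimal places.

⟨σ_z⟩ = |a|² - |b|² divided by |a|²+|b|², with a, b the |+z⟩, |-z⟩ amplitudes.
= (1 - 4)/5 = -3/5.
⟨S_z⟩ = (ħ/2)·⟨σ_z⟩.

-0.6000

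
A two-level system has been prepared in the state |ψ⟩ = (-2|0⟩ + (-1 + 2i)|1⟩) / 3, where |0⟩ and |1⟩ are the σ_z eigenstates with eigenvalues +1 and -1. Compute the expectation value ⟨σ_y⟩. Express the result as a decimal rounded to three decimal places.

⟨σ_y⟩ = 2 Im(a* b)/(|a|²+|b|²) with a = -2, b = (-1 + 2i).
a* b = (2 - 4i), so ⟨σ_y⟩ = -8/9.

-0.889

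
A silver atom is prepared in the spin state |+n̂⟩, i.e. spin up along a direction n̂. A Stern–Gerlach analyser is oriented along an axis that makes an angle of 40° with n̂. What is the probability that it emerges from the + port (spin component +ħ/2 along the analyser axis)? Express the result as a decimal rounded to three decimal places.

0.883

For spin-½, the probability of finding spin-up along an axis at angle θ to the initial spin direction is cos²(θ/2); spin-down is sin²(θ/2).
θ = 40°, so P = cos²(20°) ≈ 0.883.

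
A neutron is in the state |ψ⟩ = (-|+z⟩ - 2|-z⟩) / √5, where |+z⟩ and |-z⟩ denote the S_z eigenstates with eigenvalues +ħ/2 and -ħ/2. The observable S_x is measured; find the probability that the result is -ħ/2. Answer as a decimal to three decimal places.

|-x⟩ = (|+z⟩ - |-z⟩)/√2, so ⟨-x|ψ⟩ = (1) / (√2·√5).
P = |1|² / 10 = 1/10.

0.100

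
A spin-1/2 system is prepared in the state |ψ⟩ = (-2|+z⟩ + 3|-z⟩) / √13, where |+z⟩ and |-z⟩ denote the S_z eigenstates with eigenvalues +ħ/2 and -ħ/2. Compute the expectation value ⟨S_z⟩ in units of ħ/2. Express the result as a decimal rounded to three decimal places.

⟨σ_z⟩ = |a|² - |b|² divided by |a|²+|b|², with a, b the |+z⟩, |-z⟩ amplitudes.
= (4 - 9)/13 = -5/13.
⟨S_z⟩ = (ħ/2)·⟨σ_z⟩.

-0.385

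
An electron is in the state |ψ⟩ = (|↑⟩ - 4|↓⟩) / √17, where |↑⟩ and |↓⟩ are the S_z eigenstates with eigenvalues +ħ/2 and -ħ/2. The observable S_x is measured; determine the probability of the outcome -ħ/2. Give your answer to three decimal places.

|-x⟩ = (|↑⟩ - |↓⟩)/√2, so ⟨-x|ψ⟩ = (5) / (√2·√17).
P = |5|² / 34 = 25/34.

0.735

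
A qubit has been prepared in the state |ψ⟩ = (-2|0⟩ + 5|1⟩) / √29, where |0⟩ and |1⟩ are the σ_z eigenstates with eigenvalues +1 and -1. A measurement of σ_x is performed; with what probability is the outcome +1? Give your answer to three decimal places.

|+x⟩ = (|0⟩ + |1⟩)/√2, so ⟨+x|ψ⟩ = (3) / (√2·√29).
P = |3|² / 58 = 9/58.

0.155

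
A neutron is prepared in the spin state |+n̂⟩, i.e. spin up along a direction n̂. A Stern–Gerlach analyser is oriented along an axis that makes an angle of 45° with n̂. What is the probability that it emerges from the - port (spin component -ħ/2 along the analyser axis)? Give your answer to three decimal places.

0.146

For spin-½, the probability of finding spin-up along an axis at angle θ to the initial spin direction is cos²(θ/2); spin-down is sin²(θ/2).
θ = 45°, so P = sin²(22.5°) ≈ 0.146.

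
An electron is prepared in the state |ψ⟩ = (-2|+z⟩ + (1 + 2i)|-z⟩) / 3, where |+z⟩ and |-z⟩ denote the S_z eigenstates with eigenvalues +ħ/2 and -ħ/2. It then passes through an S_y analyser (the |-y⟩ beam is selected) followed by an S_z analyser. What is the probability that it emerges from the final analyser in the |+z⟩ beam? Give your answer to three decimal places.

First analyser (S_y): P(|-y⟩) = |⟨-y|ψ⟩|² = 17/18.
After stage 1 the state is |-y⟩; P(|+z⟩) = |⟨+z|-y⟩|² = 1/2.
Joint probability = 17/18 × 1/2 = 0.472.

0.472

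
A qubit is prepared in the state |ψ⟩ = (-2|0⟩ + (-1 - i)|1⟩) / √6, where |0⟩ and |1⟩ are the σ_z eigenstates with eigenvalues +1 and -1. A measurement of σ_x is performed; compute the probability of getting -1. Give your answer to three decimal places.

|-x⟩ = (|0⟩ - |1⟩)/√2, so ⟨-x|ψ⟩ = (-1 + i) / (√2·√6).
P = |-1 + i|² / 12 = 2/12.

0.167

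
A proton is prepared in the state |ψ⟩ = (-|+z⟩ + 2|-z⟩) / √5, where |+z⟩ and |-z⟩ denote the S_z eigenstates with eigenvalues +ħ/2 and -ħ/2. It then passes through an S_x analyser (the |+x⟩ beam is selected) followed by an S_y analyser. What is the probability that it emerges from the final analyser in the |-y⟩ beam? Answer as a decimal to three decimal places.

First analyser (S_x): P(|+x⟩) = |⟨+x|ψ⟩|² = 1/10.
After stage 1 the state is |+x⟩; P(|-y⟩) = |⟨-y|+x⟩|² = 1/2.
Joint probability = 1/10 × 1/2 = 0.050.

0.050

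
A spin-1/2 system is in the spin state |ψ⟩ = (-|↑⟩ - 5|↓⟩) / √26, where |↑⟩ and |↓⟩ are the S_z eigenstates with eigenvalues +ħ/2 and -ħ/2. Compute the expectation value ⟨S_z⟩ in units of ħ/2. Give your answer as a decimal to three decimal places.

-0.923

⟨σ_z⟩ = |a|² - |b|² divided by |a|²+|b|², with a, b the |↑⟩, |↓⟩ amplitudes.
= (1 - 25)/26 = -24/26.
⟨S_z⟩ = (ħ/2)·⟨σ_z⟩.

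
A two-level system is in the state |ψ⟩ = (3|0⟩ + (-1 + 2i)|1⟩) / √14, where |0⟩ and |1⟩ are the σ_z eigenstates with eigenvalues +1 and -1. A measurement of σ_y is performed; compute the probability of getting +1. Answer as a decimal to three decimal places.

0.929

|+y⟩ = (|0⟩ + i|1⟩)/√2, so ⟨+y|ψ⟩ = (5 + i) / (√2·√14).
P = |5 + i|² / 28 = 26/28.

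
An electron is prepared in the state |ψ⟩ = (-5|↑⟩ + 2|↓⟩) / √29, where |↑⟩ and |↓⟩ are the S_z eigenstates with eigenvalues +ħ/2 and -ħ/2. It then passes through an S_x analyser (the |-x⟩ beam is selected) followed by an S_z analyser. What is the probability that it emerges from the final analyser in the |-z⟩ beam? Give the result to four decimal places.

First analyser (S_x): P(|-x⟩) = |⟨-x|ψ⟩|² = 49/58.
After stage 1 the state is |-x⟩; P(|-z⟩) = |⟨-z|-x⟩|² = 1/2.
Joint probability = 49/58 × 1/2 = 0.4224.

0.4224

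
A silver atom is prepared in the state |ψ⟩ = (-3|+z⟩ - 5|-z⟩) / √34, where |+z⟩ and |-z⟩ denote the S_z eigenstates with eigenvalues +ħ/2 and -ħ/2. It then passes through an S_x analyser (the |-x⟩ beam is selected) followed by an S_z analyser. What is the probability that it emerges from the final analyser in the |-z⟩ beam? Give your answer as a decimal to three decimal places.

First analyser (S_x): P(|-x⟩) = |⟨-x|ψ⟩|² = 4/68.
After stage 1 the state is |-x⟩; P(|-z⟩) = |⟨-z|-x⟩|² = 1/2.
Joint probability = 4/68 × 1/2 = 0.029.

0.029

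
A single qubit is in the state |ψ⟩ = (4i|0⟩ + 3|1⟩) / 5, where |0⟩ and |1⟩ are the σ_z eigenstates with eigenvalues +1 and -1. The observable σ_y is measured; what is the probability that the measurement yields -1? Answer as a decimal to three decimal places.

|-y⟩ = (|0⟩ - i|1⟩)/√2, so ⟨-y|ψ⟩ = (7i) / (√2·5).
P = |7i|² / 50 = 49/50.

0.980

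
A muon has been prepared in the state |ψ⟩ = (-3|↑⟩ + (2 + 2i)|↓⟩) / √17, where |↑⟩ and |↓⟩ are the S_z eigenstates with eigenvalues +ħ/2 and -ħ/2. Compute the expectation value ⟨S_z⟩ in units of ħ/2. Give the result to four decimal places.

0.0588

⟨σ_z⟩ = |a|² - |b|² divided by |a|²+|b|², with a, b the |↑⟩, |↓⟩ amplitudes.
= (9 - 8)/17 = 1/17.
⟨S_z⟩ = (ħ/2)·⟨σ_z⟩.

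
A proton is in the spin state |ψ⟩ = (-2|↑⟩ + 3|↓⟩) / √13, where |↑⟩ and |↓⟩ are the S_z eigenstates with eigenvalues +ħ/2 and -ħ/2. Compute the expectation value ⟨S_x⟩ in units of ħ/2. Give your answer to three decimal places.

-0.923

⟨σ_x⟩ = 2 Re(a* b)/(|a|²+|b|²) with a = -2, b = 3.
a* b = -6, so ⟨σ_x⟩ = -12/13.
⟨S_x⟩ = (ħ/2)·⟨σ_x⟩.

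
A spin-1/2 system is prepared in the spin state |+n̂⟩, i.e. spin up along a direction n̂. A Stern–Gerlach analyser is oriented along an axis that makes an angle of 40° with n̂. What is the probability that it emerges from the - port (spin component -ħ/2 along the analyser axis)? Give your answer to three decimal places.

For spin-½, the probability of finding spin-up along an axis at angle θ to the initial spin direction is cos²(θ/2); spin-down is sin²(θ/2).
θ = 40°, so P = sin²(20°) ≈ 0.117.

0.117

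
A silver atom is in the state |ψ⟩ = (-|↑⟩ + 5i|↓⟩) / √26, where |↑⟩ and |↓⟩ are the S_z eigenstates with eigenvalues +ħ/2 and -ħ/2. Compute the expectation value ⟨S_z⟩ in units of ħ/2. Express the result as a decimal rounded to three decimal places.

⟨σ_z⟩ = |a|² - |b|² divided by |a|²+|b|², with a, b the |↑⟩, |↓⟩ amplitudes.
= (1 - 25)/26 = -24/26.
⟨S_z⟩ = (ħ/2)·⟨σ_z⟩.

-0.923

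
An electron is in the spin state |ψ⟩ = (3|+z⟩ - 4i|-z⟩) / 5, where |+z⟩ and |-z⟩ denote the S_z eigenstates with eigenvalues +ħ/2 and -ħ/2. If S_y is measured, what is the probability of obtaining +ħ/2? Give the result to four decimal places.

0.0200

|+y⟩ = (|+z⟩ + i|-z⟩)/√2, so ⟨+y|ψ⟩ = (-1) / (√2·5).
P = |-1|² / 50 = 1/50.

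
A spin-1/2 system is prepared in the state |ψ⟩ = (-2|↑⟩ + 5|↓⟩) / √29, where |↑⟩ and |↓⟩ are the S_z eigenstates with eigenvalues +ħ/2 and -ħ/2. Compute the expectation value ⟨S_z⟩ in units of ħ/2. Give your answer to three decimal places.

-0.724

⟨σ_z⟩ = |a|² - |b|² divided by |a|²+|b|², with a, b the |↑⟩, |↓⟩ amplitudes.
= (4 - 25)/29 = -21/29.
⟨S_z⟩ = (ħ/2)·⟨σ_z⟩.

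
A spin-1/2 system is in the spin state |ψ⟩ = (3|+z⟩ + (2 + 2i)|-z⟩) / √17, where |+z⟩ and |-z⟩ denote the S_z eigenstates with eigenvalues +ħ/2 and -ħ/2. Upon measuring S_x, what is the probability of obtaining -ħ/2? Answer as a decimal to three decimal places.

0.147

|-x⟩ = (|+z⟩ - |-z⟩)/√2, so ⟨-x|ψ⟩ = (1 - 2i) / (√2·√17).
P = |1 - 2i|² / 34 = 5/34.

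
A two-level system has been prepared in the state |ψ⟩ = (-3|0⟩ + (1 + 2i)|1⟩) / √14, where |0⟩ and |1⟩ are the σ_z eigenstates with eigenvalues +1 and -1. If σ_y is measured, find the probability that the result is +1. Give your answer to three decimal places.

0.071

|+y⟩ = (|0⟩ + i|1⟩)/√2, so ⟨+y|ψ⟩ = (-1 - i) / (√2·√14).
P = |-1 - i|² / 28 = 2/28.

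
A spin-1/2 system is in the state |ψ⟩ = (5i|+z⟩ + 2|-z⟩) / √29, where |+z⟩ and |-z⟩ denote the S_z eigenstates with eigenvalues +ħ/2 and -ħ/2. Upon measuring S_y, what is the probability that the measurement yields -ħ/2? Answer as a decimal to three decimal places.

0.845

|-y⟩ = (|+z⟩ - i|-z⟩)/√2, so ⟨-y|ψ⟩ = (7i) / (√2·√29).
P = |7i|² / 58 = 49/58.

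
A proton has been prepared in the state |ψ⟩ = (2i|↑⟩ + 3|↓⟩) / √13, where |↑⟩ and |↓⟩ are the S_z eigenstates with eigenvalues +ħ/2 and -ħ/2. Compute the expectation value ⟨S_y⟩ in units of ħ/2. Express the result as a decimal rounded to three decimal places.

-0.923

⟨σ_y⟩ = 2 Im(a* b)/(|a|²+|b|²) with a = 2i, b = 3.
a* b = -6i, so ⟨σ_y⟩ = -12/13.
⟨S_y⟩ = (ħ/2)·⟨σ_y⟩.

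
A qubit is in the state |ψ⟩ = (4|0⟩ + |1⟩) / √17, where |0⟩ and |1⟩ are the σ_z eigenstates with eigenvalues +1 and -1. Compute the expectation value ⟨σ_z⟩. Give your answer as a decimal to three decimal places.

⟨σ_z⟩ = |a|² - |b|² divided by |a|²+|b|², with a, b the |0⟩, |1⟩ amplitudes.
= (16 - 1)/17 = 15/17.

0.882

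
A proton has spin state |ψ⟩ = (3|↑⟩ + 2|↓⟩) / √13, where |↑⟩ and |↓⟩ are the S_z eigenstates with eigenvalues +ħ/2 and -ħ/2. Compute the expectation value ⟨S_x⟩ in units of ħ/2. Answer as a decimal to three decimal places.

0.923

⟨σ_x⟩ = 2 Re(a* b)/(|a|²+|b|²) with a = 3, b = 2.
a* b = 6, so ⟨σ_x⟩ = 12/13.
⟨S_x⟩ = (ħ/2)·⟨σ_x⟩.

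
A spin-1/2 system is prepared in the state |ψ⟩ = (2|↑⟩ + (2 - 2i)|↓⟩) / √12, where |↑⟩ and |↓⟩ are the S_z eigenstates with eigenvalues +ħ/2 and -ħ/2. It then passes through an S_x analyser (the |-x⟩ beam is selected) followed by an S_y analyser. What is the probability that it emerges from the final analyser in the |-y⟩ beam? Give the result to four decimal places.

First analyser (S_x): P(|-x⟩) = |⟨-x|ψ⟩|² = 4/24.
After stage 1 the state is |-x⟩; P(|-y⟩) = |⟨-y|-x⟩|² = 1/2.
Joint probability = 4/24 × 1/2 = 0.0833.

0.0833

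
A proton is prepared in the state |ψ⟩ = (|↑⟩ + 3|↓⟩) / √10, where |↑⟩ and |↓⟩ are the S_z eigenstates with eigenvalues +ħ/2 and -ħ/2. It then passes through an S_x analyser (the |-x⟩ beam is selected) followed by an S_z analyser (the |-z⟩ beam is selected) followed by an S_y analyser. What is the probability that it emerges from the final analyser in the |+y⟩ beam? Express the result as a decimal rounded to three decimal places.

First analyser (S_x): P(|-x⟩) = |⟨-x|ψ⟩|² = 4/20.
After stage 1 the state is |-x⟩; P(|-z⟩) = |⟨-z|-x⟩|² = 1/2.
After stage 2 the state is |-z⟩; P(|+y⟩) = |⟨+y|-z⟩|² = 1/2.
Joint probability = 4/20 × 1/2 × 1/2 = 0.050.

0.050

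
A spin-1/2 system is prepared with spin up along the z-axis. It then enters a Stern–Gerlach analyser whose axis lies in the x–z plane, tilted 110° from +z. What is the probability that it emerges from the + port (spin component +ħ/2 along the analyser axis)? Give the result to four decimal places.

0.3290

For spin-½, the probability of finding spin-up along an axis at angle θ to the initial spin direction is cos²(θ/2); spin-down is sin²(θ/2).
θ = 110°, so P = cos²(55°) ≈ 0.3290.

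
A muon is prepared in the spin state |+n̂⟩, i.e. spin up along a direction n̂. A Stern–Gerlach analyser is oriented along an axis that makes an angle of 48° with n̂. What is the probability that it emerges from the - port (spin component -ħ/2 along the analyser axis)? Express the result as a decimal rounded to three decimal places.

0.165

For spin-½, the probability of finding spin-up along an axis at angle θ to the initial spin direction is cos²(θ/2); spin-down is sin²(θ/2).
θ = 48°, so P = sin²(24°) ≈ 0.165.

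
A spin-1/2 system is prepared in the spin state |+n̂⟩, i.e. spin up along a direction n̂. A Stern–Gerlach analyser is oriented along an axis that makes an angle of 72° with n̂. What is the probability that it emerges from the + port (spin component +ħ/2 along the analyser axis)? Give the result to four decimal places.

0.6545

For spin-½, the probability of finding spin-up along an axis at angle θ to the initial spin direction is cos²(θ/2); spin-down is sin²(θ/2).
θ = 72°, so P = cos²(36°) ≈ 0.6545.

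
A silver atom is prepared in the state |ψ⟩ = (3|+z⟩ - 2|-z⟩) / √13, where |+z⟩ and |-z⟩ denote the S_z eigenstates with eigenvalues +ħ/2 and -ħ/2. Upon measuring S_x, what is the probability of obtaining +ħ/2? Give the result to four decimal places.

0.0385

|+x⟩ = (|+z⟩ + |-z⟩)/√2, so ⟨+x|ψ⟩ = (1) / (√2·√13).
P = |1|² / 26 = 1/26.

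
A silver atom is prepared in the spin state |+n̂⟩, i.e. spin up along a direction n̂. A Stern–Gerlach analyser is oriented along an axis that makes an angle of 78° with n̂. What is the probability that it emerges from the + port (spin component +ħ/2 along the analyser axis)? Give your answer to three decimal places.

For spin-½, the probability of finding spin-up along an axis at angle θ to the initial spin direction is cos²(θ/2); spin-down is sin²(θ/2).
θ = 78°, so P = cos²(39°) ≈ 0.604.

0.604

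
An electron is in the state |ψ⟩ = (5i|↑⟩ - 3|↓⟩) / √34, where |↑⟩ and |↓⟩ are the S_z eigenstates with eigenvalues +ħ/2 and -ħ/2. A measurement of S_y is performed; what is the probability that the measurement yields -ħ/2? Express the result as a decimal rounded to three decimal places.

0.059

|-y⟩ = (|↑⟩ - i|↓⟩)/√2, so ⟨-y|ψ⟩ = (2i) / (√2·√34).
P = |2i|² / 68 = 4/68.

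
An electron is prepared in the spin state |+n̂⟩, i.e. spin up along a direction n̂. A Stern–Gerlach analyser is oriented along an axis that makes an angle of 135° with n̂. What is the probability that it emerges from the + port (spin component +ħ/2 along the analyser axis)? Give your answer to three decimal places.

0.146

For spin-½, the probability of finding spin-up along an axis at angle θ to the initial spin direction is cos²(θ/2); spin-down is sin²(θ/2).
θ = 135°, so P = cos²(67.5°) ≈ 0.146.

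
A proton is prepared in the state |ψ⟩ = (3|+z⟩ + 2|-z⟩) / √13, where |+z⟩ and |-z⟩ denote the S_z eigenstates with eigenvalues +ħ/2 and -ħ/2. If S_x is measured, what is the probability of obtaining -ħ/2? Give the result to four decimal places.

0.0385

|-x⟩ = (|+z⟩ - |-z⟩)/√2, so ⟨-x|ψ⟩ = (1) / (√2·√13).
P = |1|² / 26 = 1/26.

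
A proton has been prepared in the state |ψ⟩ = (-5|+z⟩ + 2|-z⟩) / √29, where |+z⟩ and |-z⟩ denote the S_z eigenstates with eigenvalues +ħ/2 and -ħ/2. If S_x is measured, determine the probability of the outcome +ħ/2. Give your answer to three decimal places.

0.155

|+x⟩ = (|+z⟩ + |-z⟩)/√2, so ⟨+x|ψ⟩ = (-3) / (√2·√29).
P = |-3|² / 58 = 9/58.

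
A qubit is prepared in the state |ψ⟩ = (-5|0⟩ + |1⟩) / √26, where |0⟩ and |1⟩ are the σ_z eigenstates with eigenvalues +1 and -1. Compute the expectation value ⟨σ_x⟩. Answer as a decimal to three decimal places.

-0.385

⟨σ_x⟩ = 2 Re(a* b)/(|a|²+|b|²) with a = -5, b = 1.
a* b = -5, so ⟨σ_x⟩ = -10/26.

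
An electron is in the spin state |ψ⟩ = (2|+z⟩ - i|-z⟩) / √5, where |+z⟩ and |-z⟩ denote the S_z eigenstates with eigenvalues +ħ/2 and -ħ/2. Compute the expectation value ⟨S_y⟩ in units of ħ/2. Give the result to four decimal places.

⟨σ_y⟩ = 2 Im(a* b)/(|a|²+|b|²) with a = 2, b = -i.
a* b = -2i, so ⟨σ_y⟩ = -4/5.
⟨S_y⟩ = (ħ/2)·⟨σ_y⟩.

-0.8000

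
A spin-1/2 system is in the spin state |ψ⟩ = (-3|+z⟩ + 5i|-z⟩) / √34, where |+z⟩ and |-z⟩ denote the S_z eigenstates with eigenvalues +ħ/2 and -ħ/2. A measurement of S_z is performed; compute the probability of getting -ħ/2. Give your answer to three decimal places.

0.735

The -ħ/2 outcome corresponds to |-z⟩. Its amplitude in |ψ⟩ is 5i/√34.
P = |5i|² / 34 = 25/34.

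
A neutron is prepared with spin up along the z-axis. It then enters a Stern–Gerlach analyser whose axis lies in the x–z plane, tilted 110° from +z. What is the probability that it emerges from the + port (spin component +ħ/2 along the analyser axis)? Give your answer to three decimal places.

For spin-½, the probability of finding spin-up along an axis at angle θ to the initial spin direction is cos²(θ/2); spin-down is sin²(θ/2).
θ = 110°, so P = cos²(55°) ≈ 0.329.

0.329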